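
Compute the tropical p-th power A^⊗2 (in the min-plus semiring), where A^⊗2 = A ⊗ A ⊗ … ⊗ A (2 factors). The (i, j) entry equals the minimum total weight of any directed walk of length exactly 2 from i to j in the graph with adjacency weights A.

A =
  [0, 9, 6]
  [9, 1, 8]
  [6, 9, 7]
A^⊗2 =
  [0, 9, 6]
  [9, 2, 9]
  [6, 10, 12]

Each entry (A^⊗2)_ij equals the minimum over all length-2 walks i = v_0 → v_1 → … → v_2 = j of Σ_t A[v_t][v_{t+1}]. For example, for (i, j) = (0, 2) we minimise over 3 possible intermediate vertex sequences; the minimum is 6, attained along the walk 0 → 0 → 2.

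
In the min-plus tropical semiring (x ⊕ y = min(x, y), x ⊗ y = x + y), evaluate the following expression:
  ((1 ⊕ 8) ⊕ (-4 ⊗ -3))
((1 ⊕ 8) ⊕ (-4 ⊗ -3)) = -7

Expand innermost to outermost. Recall ⊕ takes the minimum of its arguments and ⊗ takes their sum. Working out the expression ((1 ⊕ 8) ⊕ (-4 ⊗ -3)) gives -7.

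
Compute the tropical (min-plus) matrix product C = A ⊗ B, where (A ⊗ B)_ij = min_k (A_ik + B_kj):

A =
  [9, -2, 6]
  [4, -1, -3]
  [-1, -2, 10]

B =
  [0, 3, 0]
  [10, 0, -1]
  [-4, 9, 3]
A ⊗ B =
  [2, -2, -3]
  [-7, -1, -2]
  [-1, -2, -3]

Apply the min-plus product entry-by-entry:
  C[0][0] = min over k of (A[0][0] + B[0][0] = 9 + 0 = 9, A[0][1] + B[1][0] = -2 + 10 = 8, A[0][2] + B[2][0] = 6 + -4 = 2) = 2 (attained at k = 2)
  C[0][1] = min over k of (A[0][0] + B[0][1] = 9 + 3 = 12, A[0][1] + B[1][1] = -2 + 0 = -2, A[0][2] + B[2][1] = 6 + 9 = 15) = -2 (attained at k = 1)
  C[0][2] = min over k of (A[0][0] + B[0][2] = 9 + 0 = 9, A[0][1] + B[1][2] = -2 + -1 = -3, A[0][2] + B[2][2] = 6 + 3 = 9) = -3 (attained at k = 1)
  C[1][0] = min over k of (A[1][0] + B[0][0] = 4 + 0 = 4, A[1][1] + B[1][0] = -1 + 10 = 9, A[1][2] + B[2][0] = -3 + -4 = -7) = -7 (attained at k = 2)
  C[1][1] = min over k of (A[1][0] + B[0][1] = 4 + 3 = 7, A[1][1] + B[1][1] = -1 + 0 = -1, A[1][2] + B[2][1] = -3 + 9 = 6) = -1 (attained at k = 1)
  C[1][2] = min over k of (A[1][0] + B[0][2] = 4 + 0 = 4, A[1][1] + B[1][2] = -1 + -1 = -2, A[1][2] + B[2][2] = -3 + 3 = 0) = -2 (attained at k = 1)
  C[2][0] = min over k of (A[2][0] + B[0][0] = -1 + 0 = -1, A[2][1] + B[1][0] = -2 + 10 = 8, A[2][2] + B[2][0] = 10 + -4 = 6) = -1 (attained at k = 0)
  C[2][1] = min over k of (A[2][0] + B[0][1] = -1 + 3 = 2, A[2][1] + B[1][1] = -2 + 0 = -2, A[2][2] + B[2][1] = 10 + 9 = 19) = -2 (attained at k = 1)
  C[2][2] = min over k of (A[2][0] + B[0][2] = -1 + 0 = -1, A[2][1] + B[1][2] = -2 + -1 = -3, A[2][2] + B[2][2] = 10 + 3 = 13) = -3 (attained at k = 1)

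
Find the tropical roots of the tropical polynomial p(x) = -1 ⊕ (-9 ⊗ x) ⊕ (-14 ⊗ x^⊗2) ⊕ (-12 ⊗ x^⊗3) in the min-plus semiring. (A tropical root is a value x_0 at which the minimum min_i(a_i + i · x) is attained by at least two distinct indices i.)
Roots: {-2, 5, 8}

Each tropical root is a break point of the lower envelope of the lines y = a_i + i · x (there are 4 lines, with slopes 0, 1, ..., 3). Only the lines that attain the minimum somewhere contribute to roots; other lines are dominated. Here the surviving (envelope) indices are i = 3, i = 2, i = 1, i = 0.
Intersections between consecutive envelope lines give the roots: for adjacent envelope indices i < j the intersection is x = (a_i − a_j) / (j − i). Reading off the sorted break points: {-2, 5, 8}.
Verification: at each break x_0, at least two indices attain the minimum of min_i(a_i + i · x_0).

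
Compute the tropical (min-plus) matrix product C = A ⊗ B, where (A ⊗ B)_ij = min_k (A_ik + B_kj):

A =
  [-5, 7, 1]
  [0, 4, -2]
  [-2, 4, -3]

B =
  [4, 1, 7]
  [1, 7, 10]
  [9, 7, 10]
A ⊗ B =
  [-1, -4, 2]
  [4, 1, 7]
  [2, -1, 5]

Apply the min-plus product entry-by-entry:
  C[0][0] = min over k of (A[0][0] + B[0][0] = -5 + 4 = -1, A[0][1] + B[1][0] = 7 + 1 = 8, A[0][2] + B[2][0] = 1 + 9 = 10) = -1 (attained at k = 0)
  C[0][1] = min over k of (A[0][0] + B[0][1] = -5 + 1 = -4, A[0][1] + B[1][1] = 7 + 7 = 14, A[0][2] + B[2][1] = 1 + 7 = 8) = -4 (attained at k = 0)
  C[0][2] = min over k of (A[0][0] + B[0][2] = -5 + 7 = 2, A[0][1] + B[1][2] = 7 + 10 = 17, A[0][2] + B[2][2] = 1 + 10 = 11) = 2 (attained at k = 0)
  C[1][0] = min over k of (A[1][0] + B[0][0] = 0 + 4 = 4, A[1][1] + B[1][0] = 4 + 1 = 5, A[1][2] + B[2][0] = -2 + 9 = 7) = 4 (attained at k = 0)
  C[1][1] = min over k of (A[1][0] + B[0][1] = 0 + 1 = 1, A[1][1] + B[1][1] = 4 + 7 = 11, A[1][2] + B[2][1] = -2 + 7 = 5) = 1 (attained at k = 0)
  C[1][2] = min over k of (A[1][0] + B[0][2] = 0 + 7 = 7, A[1][1] + B[1][2] = 4 + 10 = 14, A[1][2] + B[2][2] = -2 + 10 = 8) = 7 (attained at k = 0)
  C[2][0] = min over k of (A[2][0] + B[0][0] = -2 + 4 = 2, A[2][1] + B[1][0] = 4 + 1 = 5, A[2][2] + B[2][0] = -3 + 9 = 6) = 2 (attained at k = 0)
  C[2][1] = min over k of (A[2][0] + B[0][1] = -2 + 1 = -1, A[2][1] + B[1][1] = 4 + 7 = 11, A[2][2] + B[2][1] = -3 + 7 = 4) = -1 (attained at k = 0)
  C[2][2] = min over k of (A[2][0] + B[0][2] = -2 + 7 = 5, A[2][1] + B[1][2] = 4 + 10 = 14, A[2][2] + B[2][2] = -3 + 10 = 7) = 5 (attained at k = 0)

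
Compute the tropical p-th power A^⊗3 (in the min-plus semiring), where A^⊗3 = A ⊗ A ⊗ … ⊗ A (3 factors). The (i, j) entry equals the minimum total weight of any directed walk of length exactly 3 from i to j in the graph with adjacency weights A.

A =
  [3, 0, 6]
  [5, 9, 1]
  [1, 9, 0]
A^⊗3 =
  [2, 5, 1]
  [2, 2, 1]
  [1, 1, 0]

Each entry (A^⊗3)_ij equals the minimum over all length-3 walks i = v_0 → v_1 → … → v_3 = j of Σ_t A[v_t][v_{t+1}]. For example, for (i, j) = (0, 2) we minimise over 9 possible intermediate vertex sequences; the minimum is 1, attained along the walk 0 → 1 → 2 → 2.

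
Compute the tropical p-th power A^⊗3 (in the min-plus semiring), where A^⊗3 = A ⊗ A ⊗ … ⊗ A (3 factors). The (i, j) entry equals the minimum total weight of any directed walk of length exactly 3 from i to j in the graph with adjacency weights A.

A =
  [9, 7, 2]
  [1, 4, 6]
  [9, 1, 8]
A^⊗3 =
  [4, 7, 9]
  [8, 4, 7]
  [6, 8, 4]

Each entry (A^⊗3)_ij equals the minimum over all length-3 walks i = v_0 → v_1 → … → v_3 = j of Σ_t A[v_t][v_{t+1}]. For example, for (i, j) = (0, 2) we minimise over 9 possible intermediate vertex sequences; the minimum is 9, attained along the walk 0 → 2 → 1 → 2.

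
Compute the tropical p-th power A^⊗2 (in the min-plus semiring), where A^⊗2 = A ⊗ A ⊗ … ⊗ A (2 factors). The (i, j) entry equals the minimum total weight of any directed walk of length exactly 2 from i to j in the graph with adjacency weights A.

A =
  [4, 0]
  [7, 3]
A^⊗2 =
  [7, 3]
  [10, 6]

Each entry (A^⊗2)_ij equals the minimum over all length-2 walks i = v_0 → v_1 → … → v_2 = j of Σ_t A[v_t][v_{t+1}]. For example, for (i, j) = (0, 1) we minimise over 2 possible intermediate vertex sequences; the minimum is 3, attained along the walk 0 → 1 → 1.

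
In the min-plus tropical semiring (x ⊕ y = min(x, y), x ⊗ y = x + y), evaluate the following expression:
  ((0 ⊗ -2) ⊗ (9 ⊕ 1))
((0 ⊗ -2) ⊗ (9 ⊕ 1)) = -1

Expand innermost to outermost. Recall ⊕ takes the minimum of its arguments and ⊗ takes their sum. Working out the expression ((0 ⊗ -2) ⊗ (9 ⊕ 1)) gives -1.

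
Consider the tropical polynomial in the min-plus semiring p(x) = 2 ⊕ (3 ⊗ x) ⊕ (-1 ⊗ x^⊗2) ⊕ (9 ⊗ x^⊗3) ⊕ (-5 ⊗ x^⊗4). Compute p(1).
p(1) = -1

A tropical monomial a ⊗ x^⊗i evaluates to a + i · x. Evaluating each term at x = 1:
  Term 0 contributes 2 + 0 · 1 = 2
  Term 1 contributes 3 + 1 · 1 = 4
  Term 2 contributes -1 + 2 · 1 = 1
  Term 3 contributes 9 + 3 · 1 = 12
  Term 4 contributes -5 + 4 · 1 = -1
p(1) = ⊕ of these = min[2, 4, 1, 12, -1] = -1.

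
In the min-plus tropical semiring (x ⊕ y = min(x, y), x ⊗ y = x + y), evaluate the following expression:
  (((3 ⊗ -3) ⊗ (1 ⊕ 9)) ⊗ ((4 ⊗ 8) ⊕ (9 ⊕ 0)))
(((3 ⊗ -3) ⊗ (1 ⊕ 9)) ⊗ ((4 ⊗ 8) ⊕ (9 ⊕ 0))) = 1

Expand innermost to outermost. Recall ⊕ takes the minimum of its arguments and ⊗ takes their sum. Working out the expression (((3 ⊗ -3) ⊗ (1 ⊕ 9)) ⊗ ((4 ⊗ 8) ⊕ (9 ⊕ 0))) gives 1.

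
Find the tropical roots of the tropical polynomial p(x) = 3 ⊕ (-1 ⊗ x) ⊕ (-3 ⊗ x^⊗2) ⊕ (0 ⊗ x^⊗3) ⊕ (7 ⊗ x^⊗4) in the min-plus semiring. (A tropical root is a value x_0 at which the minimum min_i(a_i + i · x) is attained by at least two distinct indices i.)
Roots: {-7, -3, 2, 4}

Each tropical root is a break point of the lower envelope of the lines y = a_i + i · x (there are 5 lines, with slopes 0, 1, ..., 4). Only the lines that attain the minimum somewhere contribute to roots; other lines are dominated. Here the surviving (envelope) indices are i = 4, i = 3, i = 2, i = 1, i = 0.
Intersections between consecutive envelope lines give the roots: for adjacent envelope indices i < j the intersection is x = (a_i − a_j) / (j − i). Reading off the sorted break points: {-7, -3, 2, 4}.
Verification: at each break x_0, at least two indices attain the minimum of min_i(a_i + i · x_0).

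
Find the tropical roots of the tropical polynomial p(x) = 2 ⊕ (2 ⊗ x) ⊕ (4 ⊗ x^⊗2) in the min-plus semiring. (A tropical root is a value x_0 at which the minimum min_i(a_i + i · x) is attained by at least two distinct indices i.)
Roots: {-2, 0}

Each tropical root is a break point of the lower envelope of the lines y = a_i + i · x (there are 3 lines, with slopes 0, 1, ..., 2). Only the lines that attain the minimum somewhere contribute to roots; other lines are dominated. Here the surviving (envelope) indices are i = 2, i = 1, i = 0.
Intersections between consecutive envelope lines give the roots: for adjacent envelope indices i < j the intersection is x = (a_i − a_j) / (j − i). Reading off the sorted break points: {-2, 0}.
Verification: at each break x_0, at least two indices attain the minimum of min_i(a_i + i · x_0).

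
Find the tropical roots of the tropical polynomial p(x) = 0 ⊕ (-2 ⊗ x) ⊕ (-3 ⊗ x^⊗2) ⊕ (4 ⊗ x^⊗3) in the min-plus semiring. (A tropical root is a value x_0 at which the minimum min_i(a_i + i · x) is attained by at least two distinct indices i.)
Roots: {-7, 1, 2}

Each tropical root is a break point of the lower envelope of the lines y = a_i + i · x (there are 4 lines, with slopes 0, 1, ..., 3). Only the lines that attain the minimum somewhere contribute to roots; other lines are dominated. Here the surviving (envelope) indices are i = 3, i = 2, i = 1, i = 0.
Intersections between consecutive envelope lines give the roots: for adjacent envelope indices i < j the intersection is x = (a_i − a_j) / (j − i). Reading off the sorted break points: {-7, 1, 2}.
Verification: at each break x_0, at least two indices attain the minimum of min_i(a_i + i · x_0).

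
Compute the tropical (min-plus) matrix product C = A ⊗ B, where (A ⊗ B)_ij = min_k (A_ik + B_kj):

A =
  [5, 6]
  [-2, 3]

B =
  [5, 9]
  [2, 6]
A ⊗ B =
  [8, 12]
  [3, 7]

Apply the min-plus product entry-by-entry:
  C[0][0] = min over k of (A[0][0] + B[0][0] = 5 + 5 = 10, A[0][1] + B[1][0] = 6 + 2 = 8) = 8 (attained at k = 1)
  C[0][1] = min over k of (A[0][0] + B[0][1] = 5 + 9 = 14, A[0][1] + B[1][1] = 6 + 6 = 12) = 12 (attained at k = 1)
  C[1][0] = min over k of (A[1][0] + B[0][0] = -2 + 5 = 3, A[1][1] + B[1][0] = 3 + 2 = 5) = 3 (attained at k = 0)
  C[1][1] = min over k of (A[1][0] + B[0][1] = -2 + 9 = 7, A[1][1] + B[1][1] = 3 + 6 = 9) = 7 (attained at k = 0)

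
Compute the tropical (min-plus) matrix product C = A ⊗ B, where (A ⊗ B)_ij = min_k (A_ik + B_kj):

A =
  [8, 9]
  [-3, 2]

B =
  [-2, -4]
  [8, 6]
A ⊗ B =
  [6, 4]
  [-5, -7]

Apply the min-plus product entry-by-entry:
  C[0][0] = min over k of (A[0][0] + B[0][0] = 8 + -2 = 6, A[0][1] + B[1][0] = 9 + 8 = 17) = 6 (attained at k = 0)
  C[0][1] = min over k of (A[0][0] + B[0][1] = 8 + -4 = 4, A[0][1] + B[1][1] = 9 + 6 = 15) = 4 (attained at k = 0)
  C[1][0] = min over k of (A[1][0] + B[0][0] = -3 + -2 = -5, A[1][1] + B[1][0] = 2 + 8 = 10) = -5 (attained at k = 0)
  C[1][1] = min over k of (A[1][0] + B[0][1] = -3 + -4 = -7, A[1][1] + B[1][1] = 2 + 6 = 8) = -7 (attained at k = 0)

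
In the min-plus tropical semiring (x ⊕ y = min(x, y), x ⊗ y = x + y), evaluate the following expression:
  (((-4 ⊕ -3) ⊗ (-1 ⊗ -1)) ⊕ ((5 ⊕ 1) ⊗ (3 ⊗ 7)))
(((-4 ⊕ -3) ⊗ (-1 ⊗ -1)) ⊕ ((5 ⊕ 1) ⊗ (3 ⊗ 7))) = -6

Expand innermost to outermost. Recall ⊕ takes the minimum of its arguments and ⊗ takes their sum. Working out the expression (((-4 ⊕ -3) ⊗ (-1 ⊗ -1)) ⊕ ((5 ⊕ 1) ⊗ (3 ⊗ 7))) gives -6.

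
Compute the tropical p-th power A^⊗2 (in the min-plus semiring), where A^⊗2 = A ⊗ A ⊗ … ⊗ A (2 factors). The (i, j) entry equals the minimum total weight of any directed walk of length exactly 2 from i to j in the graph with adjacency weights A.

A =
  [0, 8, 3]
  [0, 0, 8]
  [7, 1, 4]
A^⊗2 =
  [0, 4, 3]
  [0, 0, 3]
  [1, 1, 8]

Each entry (A^⊗2)_ij equals the minimum over all length-2 walks i = v_0 → v_1 → … → v_2 = j of Σ_t A[v_t][v_{t+1}]. For example, for (i, j) = (0, 2) we minimise over 3 possible intermediate vertex sequences; the minimum is 3, attained along the walk 0 → 0 → 2.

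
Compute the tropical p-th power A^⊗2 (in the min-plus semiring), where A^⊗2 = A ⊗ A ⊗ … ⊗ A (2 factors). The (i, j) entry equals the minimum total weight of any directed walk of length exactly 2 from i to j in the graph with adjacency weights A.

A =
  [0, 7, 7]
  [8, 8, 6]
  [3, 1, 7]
A^⊗2 =
  [0, 7, 7]
  [8, 7, 13]
  [3, 8, 7]

Each entry (A^⊗2)_ij equals the minimum over all length-2 walks i = v_0 → v_1 → … → v_2 = j of Σ_t A[v_t][v_{t+1}]. For example, for (i, j) = (0, 2) we minimise over 3 possible intermediate vertex sequences; the minimum is 7, attained along the walk 0 → 0 → 2.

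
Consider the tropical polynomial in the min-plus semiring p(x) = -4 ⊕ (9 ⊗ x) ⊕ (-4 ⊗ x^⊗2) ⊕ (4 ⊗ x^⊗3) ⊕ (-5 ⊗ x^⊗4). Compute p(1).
p(1) = -4

A tropical monomial a ⊗ x^⊗i evaluates to a + i · x. Evaluating each term at x = 1:
  Term 0 contributes -4 + 0 · 1 = -4
  Term 1 contributes 9 + 1 · 1 = 10
  Term 2 contributes -4 + 2 · 1 = -2
  Term 3 contributes 4 + 3 · 1 = 7
  Term 4 contributes -5 + 4 · 1 = -1
p(1) = ⊕ of these = min[-4, 10, -2, 7, -1] = -4.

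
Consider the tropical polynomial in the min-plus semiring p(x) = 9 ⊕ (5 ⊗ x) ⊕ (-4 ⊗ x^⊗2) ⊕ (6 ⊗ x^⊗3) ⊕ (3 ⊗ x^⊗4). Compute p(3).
p(3) = 2

A tropical monomial a ⊗ x^⊗i evaluates to a + i · x. Evaluating each term at x = 3:
  Term 0 contributes 9 + 0 · 3 = 9
  Term 1 contributes 5 + 1 · 3 = 8
  Term 2 contributes -4 + 2 · 3 = 2
  Term 3 contributes 6 + 3 · 3 = 15
  Term 4 contributes 3 + 4 · 3 = 15
p(3) = ⊕ of these = min[9, 8, 2, 15, 15] = 2.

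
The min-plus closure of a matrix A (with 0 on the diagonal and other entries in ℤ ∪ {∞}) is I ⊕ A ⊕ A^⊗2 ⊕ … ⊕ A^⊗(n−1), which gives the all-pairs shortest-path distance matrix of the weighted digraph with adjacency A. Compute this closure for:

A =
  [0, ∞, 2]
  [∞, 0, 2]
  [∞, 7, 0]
Closure =
  [0, 9, 2]
  [∞, 0, 2]
  [∞, 7, 0]

This is the Floyd-Warshall all-pairs shortest-path computation. For each intermediate vertex k = 0, 1, …, 2, update dist[i][j] ← min(dist[i][j], dist[i][k] + dist[k][j]). The final matrix gives, for each (i, j), the minimum total weight of any directed path from i to j (possibly empty when i = j).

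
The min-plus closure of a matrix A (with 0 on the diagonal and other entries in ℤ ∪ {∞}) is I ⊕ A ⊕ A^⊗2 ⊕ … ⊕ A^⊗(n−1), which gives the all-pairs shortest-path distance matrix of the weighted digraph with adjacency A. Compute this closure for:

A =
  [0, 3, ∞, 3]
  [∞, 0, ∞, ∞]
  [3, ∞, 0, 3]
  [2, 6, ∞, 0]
Closure =
  [0, 3, ∞, 3]
  [∞, 0, ∞, ∞]
  [3, 6, 0, 3]
  [2, 5, ∞, 0]

This is the Floyd-Warshall all-pairs shortest-path computation. For each intermediate vertex k = 0, 1, …, 3, update dist[i][j] ← min(dist[i][j], dist[i][k] + dist[k][j]). The final matrix gives, for each (i, j), the minimum total weight of any directed path from i to j (possibly empty when i = j).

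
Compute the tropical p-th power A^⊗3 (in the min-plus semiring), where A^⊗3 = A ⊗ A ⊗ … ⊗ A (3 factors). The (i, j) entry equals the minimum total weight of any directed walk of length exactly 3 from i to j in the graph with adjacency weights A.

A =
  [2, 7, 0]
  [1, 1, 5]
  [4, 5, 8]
A^⊗3 =
  [6, 6, 4]
  [3, 3, 2]
  [7, 7, 6]

Each entry (A^⊗3)_ij equals the minimum over all length-3 walks i = v_0 → v_1 → … → v_3 = j of Σ_t A[v_t][v_{t+1}]. For example, for (i, j) = (0, 2) we minimise over 9 possible intermediate vertex sequences; the minimum is 4, attained along the walk 0 → 0 → 0 → 2.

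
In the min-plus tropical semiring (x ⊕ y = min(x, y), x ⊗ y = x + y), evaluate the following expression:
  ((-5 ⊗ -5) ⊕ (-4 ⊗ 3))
((-5 ⊗ -5) ⊕ (-4 ⊗ 3)) = -10

Expand innermost to outermost. Recall ⊕ takes the minimum of its arguments and ⊗ takes their sum. Working out the expression ((-5 ⊗ -5) ⊕ (-4 ⊗ 3)) gives -10.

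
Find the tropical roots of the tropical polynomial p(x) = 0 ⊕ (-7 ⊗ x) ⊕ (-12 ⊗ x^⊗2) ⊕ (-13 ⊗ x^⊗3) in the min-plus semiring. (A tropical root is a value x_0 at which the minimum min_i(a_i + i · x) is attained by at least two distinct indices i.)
Roots: {1, 5, 7}

Each tropical root is a break point of the lower envelope of the lines y = a_i + i · x (there are 4 lines, with slopes 0, 1, ..., 3). Only the lines that attain the minimum somewhere contribute to roots; other lines are dominated. Here the surviving (envelope) indices are i = 3, i = 2, i = 1, i = 0.
Intersections between consecutive envelope lines give the roots: for adjacent envelope indices i < j the intersection is x = (a_i − a_j) / (j − i). Reading off the sorted break points: {1, 5, 7}.
Verification: at each break x_0, at least two indices attain the minimum of min_i(a_i + i · x_0).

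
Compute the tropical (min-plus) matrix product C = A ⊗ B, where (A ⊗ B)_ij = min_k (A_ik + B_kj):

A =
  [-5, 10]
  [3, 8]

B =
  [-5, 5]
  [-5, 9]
A ⊗ B =
  [-10, 0]
  [-2, 8]

Apply the min-plus product entry-by-entry:
  C[0][0] = min over k of (A[0][0] + B[0][0] = -5 + -5 = -10, A[0][1] + B[1][0] = 10 + -5 = 5) = -10 (attained at k = 0)
  C[0][1] = min over k of (A[0][0] + B[0][1] = -5 + 5 = 0, A[0][1] + B[1][1] = 10 + 9 = 19) = 0 (attained at k = 0)
  C[1][0] = min over k of (A[1][0] + B[0][0] = 3 + -5 = -2, A[1][1] + B[1][0] = 8 + -5 = 3) = -2 (attained at k = 0)
  C[1][1] = min over k of (A[1][0] + B[0][1] = 3 + 5 = 8, A[1][1] + B[1][1] = 8 + 9 = 17) = 8 (attained at k = 0)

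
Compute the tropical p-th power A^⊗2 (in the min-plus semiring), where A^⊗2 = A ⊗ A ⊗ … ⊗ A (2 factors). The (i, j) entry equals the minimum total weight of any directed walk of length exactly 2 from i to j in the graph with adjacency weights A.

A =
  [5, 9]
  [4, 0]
A^⊗2 =
  [10, 9]
  [4, 0]

Each entry (A^⊗2)_ij equals the minimum over all length-2 walks i = v_0 → v_1 → … → v_2 = j of Σ_t A[v_t][v_{t+1}]. For example, for (i, j) = (0, 1) we minimise over 2 possible intermediate vertex sequences; the minimum is 9, attained along the walk 0 → 1 → 1.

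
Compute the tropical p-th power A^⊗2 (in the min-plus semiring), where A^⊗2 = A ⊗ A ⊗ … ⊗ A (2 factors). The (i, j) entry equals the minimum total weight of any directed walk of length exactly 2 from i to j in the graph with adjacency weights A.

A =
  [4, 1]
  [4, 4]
A^⊗2 =
  [5, 5]
  [8, 5]

Each entry (A^⊗2)_ij equals the minimum over all length-2 walks i = v_0 → v_1 → … → v_2 = j of Σ_t A[v_t][v_{t+1}]. For example, for (i, j) = (0, 1) we minimise over 2 possible intermediate vertex sequences; the minimum is 5, attained along the walk 0 → 0 → 1.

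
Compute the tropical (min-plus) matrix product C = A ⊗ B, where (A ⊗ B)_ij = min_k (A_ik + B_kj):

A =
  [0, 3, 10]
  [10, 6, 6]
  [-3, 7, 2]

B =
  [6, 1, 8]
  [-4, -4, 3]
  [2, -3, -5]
A ⊗ B =
  [-1, -1, 5]
  [2, 2, 1]
  [3, -2, -3]

Apply the min-plus product entry-by-entry:
  C[0][0] = min over k of (A[0][0] + B[0][0] = 0 + 6 = 6, A[0][1] + B[1][0] = 3 + -4 = -1, A[0][2] + B[2][0] = 10 + 2 = 12) = -1 (attained at k = 1)
  C[0][1] = min over k of (A[0][0] + B[0][1] = 0 + 1 = 1, A[0][1] + B[1][1] = 3 + -4 = -1, A[0][2] + B[2][1] = 10 + -3 = 7) = -1 (attained at k = 1)
  C[0][2] = min over k of (A[0][0] + B[0][2] = 0 + 8 = 8, A[0][1] + B[1][2] = 3 + 3 = 6, A[0][2] + B[2][2] = 10 + -5 = 5) = 5 (attained at k = 2)
  C[1][0] = min over k of (A[1][0] + B[0][0] = 10 + 6 = 16, A[1][1] + B[1][0] = 6 + -4 = 2, A[1][2] + B[2][0] = 6 + 2 = 8) = 2 (attained at k = 1)
  C[1][1] = min over k of (A[1][0] + B[0][1] = 10 + 1 = 11, A[1][1] + B[1][1] = 6 + -4 = 2, A[1][2] + B[2][1] = 6 + -3 = 3) = 2 (attained at k = 1)
  C[1][2] = min over k of (A[1][0] + B[0][2] = 10 + 8 = 18, A[1][1] + B[1][2] = 6 + 3 = 9, A[1][2] + B[2][2] = 6 + -5 = 1) = 1 (attained at k = 2)
  C[2][0] = min over k of (A[2][0] + B[0][0] = -3 + 6 = 3, A[2][1] + B[1][0] = 7 + -4 = 3, A[2][2] + B[2][0] = 2 + 2 = 4) = 3 (attained at k = 0)
  C[2][1] = min over k of (A[2][0] + B[0][1] = -3 + 1 = -2, A[2][1] + B[1][1] = 7 + -4 = 3, A[2][2] + B[2][1] = 2 + -3 = -1) = -2 (attained at k = 0)
  C[2][2] = min over k of (A[2][0] + B[0][2] = -3 + 8 = 5, A[2][1] + B[1][2] = 7 + 3 = 10, A[2][2] + B[2][2] = 2 + -5 = -3) = -3 (attained at k = 2)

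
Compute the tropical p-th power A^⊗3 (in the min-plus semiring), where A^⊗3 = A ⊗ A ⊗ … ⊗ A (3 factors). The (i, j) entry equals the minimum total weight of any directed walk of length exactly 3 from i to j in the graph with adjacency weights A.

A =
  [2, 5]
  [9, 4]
A^⊗3 =
  [6, 9]
  [13, 12]

Each entry (A^⊗3)_ij equals the minimum over all length-3 walks i = v_0 → v_1 → … → v_3 = j of Σ_t A[v_t][v_{t+1}]. For example, for (i, j) = (0, 1) we minimise over 4 possible intermediate vertex sequences; the minimum is 9, attained along the walk 0 → 0 → 0 → 1.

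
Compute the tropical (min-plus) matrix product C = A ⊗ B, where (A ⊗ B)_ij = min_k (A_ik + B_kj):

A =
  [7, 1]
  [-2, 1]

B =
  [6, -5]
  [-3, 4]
A ⊗ B =
  [-2, 2]
  [-2, -7]

Apply the min-plus product entry-by-entry:
  C[0][0] = min over k of (A[0][0] + B[0][0] = 7 + 6 = 13, A[0][1] + B[1][0] = 1 + -3 = -2) = -2 (attained at k = 1)
  C[0][1] = min over k of (A[0][0] + B[0][1] = 7 + -5 = 2, A[0][1] + B[1][1] = 1 + 4 = 5) = 2 (attained at k = 0)
  C[1][0] = min over k of (A[1][0] + B[0][0] = -2 + 6 = 4, A[1][1] + B[1][0] = 1 + -3 = -2) = -2 (attained at k = 1)
  C[1][1] = min over k of (A[1][0] + B[0][1] = -2 + -5 = -7, A[1][1] + B[1][1] = 1 + 4 = 5) = -7 (attained at k = 0)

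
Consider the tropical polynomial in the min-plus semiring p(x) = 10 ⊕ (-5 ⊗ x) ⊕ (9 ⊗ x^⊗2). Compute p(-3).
p(-3) = -8

A tropical monomial a ⊗ x^⊗i evaluates to a + i · x. Evaluating each term at x = -3:
  Term 0 contributes 10 + 0 · -3 = 10
  Term 1 contributes -5 + 1 · -3 = -8
  Term 2 contributes 9 + 2 · -3 = 3
p(-3) = ⊕ of these = min[10, -8, 3] = -8.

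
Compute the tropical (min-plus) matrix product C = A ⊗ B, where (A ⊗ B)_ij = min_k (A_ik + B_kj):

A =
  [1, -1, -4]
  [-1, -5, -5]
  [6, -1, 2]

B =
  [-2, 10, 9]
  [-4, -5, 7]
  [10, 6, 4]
A ⊗ B =
  [-5, -6, 0]
  [-9, -10, -1]
  [-5, -6, 6]

Apply the min-plus product entry-by-entry:
  C[0][0] = min over k of (A[0][0] + B[0][0] = 1 + -2 = -1, A[0][1] + B[1][0] = -1 + -4 = -5, A[0][2] + B[2][0] = -4 + 10 = 6) = -5 (attained at k = 1)
  C[0][1] = min over k of (A[0][0] + B[0][1] = 1 + 10 = 11, A[0][1] + B[1][1] = -1 + -5 = -6, A[0][2] + B[2][1] = -4 + 6 = 2) = -6 (attained at k = 1)
  C[0][2] = min over k of (A[0][0] + B[0][2] = 1 + 9 = 10, A[0][1] + B[1][2] = -1 + 7 = 6, A[0][2] + B[2][2] = -4 + 4 = 0) = 0 (attained at k = 2)
  C[1][0] = min over k of (A[1][0] + B[0][0] = -1 + -2 = -3, A[1][1] + B[1][0] = -5 + -4 = -9, A[1][2] + B[2][0] = -5 + 10 = 5) = -9 (attained at k = 1)
  C[1][1] = min over k of (A[1][0] + B[0][1] = -1 + 10 = 9, A[1][1] + B[1][1] = -5 + -5 = -10, A[1][2] + B[2][1] = -5 + 6 = 1) = -10 (attained at k = 1)
  C[1][2] = min over k of (A[1][0] + B[0][2] = -1 + 9 = 8, A[1][1] + B[1][2] = -5 + 7 = 2, A[1][2] + B[2][2] = -5 + 4 = -1) = -1 (attained at k = 2)
  C[2][0] = min over k of (A[2][0] + B[0][0] = 6 + -2 = 4, A[2][1] + B[1][0] = -1 + -4 = -5, A[2][2] + B[2][0] = 2 + 10 = 12) = -5 (attained at k = 1)
  C[2][1] = min over k of (A[2][0] + B[0][1] = 6 + 10 = 16, A[2][1] + B[1][1] = -1 + -5 = -6, A[2][2] + B[2][1] = 2 + 6 = 8) = -6 (attained at k = 1)
  C[2][2] = min over k of (A[2][0] + B[0][2] = 6 + 9 = 15, A[2][1] + B[1][2] = -1 + 7 = 6, A[2][2] + B[2][2] = 2 + 4 = 6) = 6 (attained at k = 1)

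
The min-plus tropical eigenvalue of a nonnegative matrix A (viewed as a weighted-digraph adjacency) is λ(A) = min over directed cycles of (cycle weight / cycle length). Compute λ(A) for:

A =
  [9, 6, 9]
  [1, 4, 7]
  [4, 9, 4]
λ(A) = 7/2

Enumerate directed cycles and compute their means (weight / length). Sample:
  cycle 0 → 0: weight = 9, length = 1, mean = 9/1 ≈ 9.000
  cycle 1 → 1: weight = 4, length = 1, mean = 4/1 ≈ 4.000
  cycle 2 → 2: weight = 4, length = 1, mean = 4/1 ≈ 4.000
  cycle 0 → 1 → 0: weight = 7, length = 2, mean = 7/2 ≈ 3.500
  cycle 0 → 2 → 0: weight = 13, length = 2, mean = 13/2 ≈ 6.500
  cycle 1 → 0 → 1: weight = 7, length = 2, mean = 7/2 ≈ 3.500
Minimum mean = 3.500, attained e.g. along the cycle 0 → 1 → 0 with weight 7 and length 2. So λ(A) = 7/2 = 7/2.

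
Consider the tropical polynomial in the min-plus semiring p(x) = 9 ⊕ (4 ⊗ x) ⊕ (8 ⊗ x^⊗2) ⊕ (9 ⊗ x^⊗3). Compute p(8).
p(8) = 9

A tropical monomial a ⊗ x^⊗i evaluates to a + i · x. Evaluating each term at x = 8:
  Term 0 contributes 9 + 0 · 8 = 9
  Term 1 contributes 4 + 1 · 8 = 12
  Term 2 contributes 8 + 2 · 8 = 24
  Term 3 contributes 9 + 3 · 8 = 33
p(8) = ⊕ of these = min[9, 12, 24, 33] = 9.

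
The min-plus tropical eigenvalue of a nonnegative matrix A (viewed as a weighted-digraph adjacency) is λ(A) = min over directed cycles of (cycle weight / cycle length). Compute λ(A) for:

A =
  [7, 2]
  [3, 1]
λ(A) = 1

Enumerate directed cycles and compute their means (weight / length). Sample:
  cycle 0 → 0: weight = 7, length = 1, mean = 7/1 ≈ 7.000
  cycle 1 → 1: weight = 1, length = 1, mean = 1/1 ≈ 1.000
  cycle 0 → 1 → 0: weight = 5, length = 2, mean = 5/2 ≈ 2.500
  cycle 1 → 0 → 1: weight = 5, length = 2, mean = 5/2 ≈ 2.500
Minimum mean = 1.000, attained e.g. along the cycle 1 → 1 with weight 1 and length 1. So λ(A) = 1/1 = 1.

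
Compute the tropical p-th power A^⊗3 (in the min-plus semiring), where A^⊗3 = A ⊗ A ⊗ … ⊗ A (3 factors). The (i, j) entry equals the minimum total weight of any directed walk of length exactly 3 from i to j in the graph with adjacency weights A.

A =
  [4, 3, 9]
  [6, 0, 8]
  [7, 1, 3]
A^⊗3 =
  [9, 3, 11]
  [6, 0, 8]
  [7, 1, 9]

Each entry (A^⊗3)_ij equals the minimum over all length-3 walks i = v_0 → v_1 → … → v_3 = j of Σ_t A[v_t][v_{t+1}]. For example, for (i, j) = (0, 2) we minimise over 9 possible intermediate vertex sequences; the minimum is 11, attained along the walk 0 → 1 → 1 → 2.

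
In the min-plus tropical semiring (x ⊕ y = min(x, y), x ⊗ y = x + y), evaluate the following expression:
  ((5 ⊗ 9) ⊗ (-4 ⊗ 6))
((5 ⊗ 9) ⊗ (-4 ⊗ 6)) = 16

Expand innermost to outermost. Recall ⊕ takes the minimum of its arguments and ⊗ takes their sum. Working out the expression ((5 ⊗ 9) ⊗ (-4 ⊗ 6)) gives 16.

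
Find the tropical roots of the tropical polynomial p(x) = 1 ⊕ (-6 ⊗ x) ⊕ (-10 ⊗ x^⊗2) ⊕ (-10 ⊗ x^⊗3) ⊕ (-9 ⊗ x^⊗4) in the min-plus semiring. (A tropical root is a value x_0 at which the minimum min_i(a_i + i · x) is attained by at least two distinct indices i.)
Roots: {-1, 0, 4, 7}

Each tropical root is a break point of the lower envelope of the lines y = a_i + i · x (there are 5 lines, with slopes 0, 1, ..., 4). Only the lines that attain the minimum somewhere contribute to roots; other lines are dominated. Here the surviving (envelope) indices are i = 4, i = 3, i = 2, i = 1, i = 0.
Intersections between consecutive envelope lines give the roots: for adjacent envelope indices i < j the intersection is x = (a_i − a_j) / (j − i). Reading off the sorted break points: {-1, 0, 4, 7}.
Verification: at each break x_0, at least two indices attain the minimum of min_i(a_i + i · x_0).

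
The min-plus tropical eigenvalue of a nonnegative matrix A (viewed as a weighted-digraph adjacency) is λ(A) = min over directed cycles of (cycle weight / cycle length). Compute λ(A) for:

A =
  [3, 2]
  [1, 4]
λ(A) = 3/2

Enumerate directed cycles and compute their means (weight / length). Sample:
  cycle 0 → 0: weight = 3, length = 1, mean = 3/1 ≈ 3.000
  cycle 1 → 1: weight = 4, length = 1, mean = 4/1 ≈ 4.000
  cycle 0 → 1 → 0: weight = 3, length = 2, mean = 3/2 ≈ 1.500
  cycle 1 → 0 → 1: weight = 3, length = 2, mean = 3/2 ≈ 1.500
Minimum mean = 1.500, attained e.g. along the cycle 0 → 1 → 0 with weight 3 and length 2. So λ(A) = 3/2 = 3/2.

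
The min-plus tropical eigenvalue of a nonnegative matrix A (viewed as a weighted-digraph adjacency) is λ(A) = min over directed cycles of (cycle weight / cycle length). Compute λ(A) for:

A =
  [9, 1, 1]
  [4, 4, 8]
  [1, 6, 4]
λ(A) = 1

Enumerate directed cycles and compute their means (weight / length). Sample:
  cycle 0 → 0: weight = 9, length = 1, mean = 9/1 ≈ 9.000
  cycle 1 → 1: weight = 4, length = 1, mean = 4/1 ≈ 4.000
  cycle 2 → 2: weight = 4, length = 1, mean = 4/1 ≈ 4.000
  cycle 0 → 1 → 0: weight = 5, length = 2, mean = 5/2 ≈ 2.500
  cycle 0 → 2 → 0: weight = 2, length = 2, mean = 2/2 ≈ 1.000
  cycle 1 → 0 → 1: weight = 5, length = 2, mean = 5/2 ≈ 2.500
Minimum mean = 1.000, attained e.g. along the cycle 0 → 2 → 0 with weight 2 and length 2. So λ(A) = 2/2 = 1.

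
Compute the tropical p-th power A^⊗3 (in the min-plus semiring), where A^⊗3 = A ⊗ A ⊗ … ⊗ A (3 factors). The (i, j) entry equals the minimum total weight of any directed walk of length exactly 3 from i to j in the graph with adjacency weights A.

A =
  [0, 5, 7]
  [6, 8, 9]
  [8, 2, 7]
A^⊗3 =
  [0, 5, 7]
  [6, 11, 13]
  [8, 13, 15]

Each entry (A^⊗3)_ij equals the minimum over all length-3 walks i = v_0 → v_1 → … → v_3 = j of Σ_t A[v_t][v_{t+1}]. For example, for (i, j) = (0, 2) we minimise over 9 possible intermediate vertex sequences; the minimum is 7, attained along the walk 0 → 0 → 0 → 2.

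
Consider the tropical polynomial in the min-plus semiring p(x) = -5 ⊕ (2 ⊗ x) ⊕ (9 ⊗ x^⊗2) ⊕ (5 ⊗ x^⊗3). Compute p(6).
p(6) = -5

A tropical monomial a ⊗ x^⊗i evaluates to a + i · x. Evaluating each term at x = 6:
  Term 0 contributes -5 + 0 · 6 = -5
  Term 1 contributes 2 + 1 · 6 = 8
  Term 2 contributes 9 + 2 · 6 = 21
  Term 3 contributes 5 + 3 · 6 = 23
p(6) = ⊕ of these = min[-5, 8, 21, 23] = -5.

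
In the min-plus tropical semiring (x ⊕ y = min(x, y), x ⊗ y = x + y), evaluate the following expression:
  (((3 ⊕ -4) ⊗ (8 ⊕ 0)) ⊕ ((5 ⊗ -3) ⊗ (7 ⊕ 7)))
(((3 ⊕ -4) ⊗ (8 ⊕ 0)) ⊕ ((5 ⊗ -3) ⊗ (7 ⊕ 7))) = -4

Expand innermost to outermost. Recall ⊕ takes the minimum of its arguments and ⊗ takes their sum. Working out the expression (((3 ⊕ -4) ⊗ (8 ⊕ 0)) ⊕ ((5 ⊗ -3) ⊗ (7 ⊕ 7))) gives -4.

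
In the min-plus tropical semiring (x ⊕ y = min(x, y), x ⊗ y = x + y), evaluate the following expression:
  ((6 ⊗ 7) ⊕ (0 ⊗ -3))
((6 ⊗ 7) ⊕ (0 ⊗ -3)) = -3

Expand innermost to outermost. Recall ⊕ takes the minimum of its arguments and ⊗ takes their sum. Working out the expression ((6 ⊗ 7) ⊕ (0 ⊗ -3)) gives -3.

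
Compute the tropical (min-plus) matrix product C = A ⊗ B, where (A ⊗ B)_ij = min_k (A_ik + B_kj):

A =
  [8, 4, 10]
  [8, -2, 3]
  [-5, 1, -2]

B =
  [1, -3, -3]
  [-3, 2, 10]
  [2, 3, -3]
A ⊗ B =
  [1, 5, 5]
  [-5, 0, 0]
  [-4, -8, -8]

Apply the min-plus product entry-by-entry:
  C[0][0] = min over k of (A[0][0] + B[0][0] = 8 + 1 = 9, A[0][1] + B[1][0] = 4 + -3 = 1, A[0][2] + B[2][0] = 10 + 2 = 12) = 1 (attained at k = 1)
  C[0][1] = min over k of (A[0][0] + B[0][1] = 8 + -3 = 5, A[0][1] + B[1][1] = 4 + 2 = 6, A[0][2] + B[2][1] = 10 + 3 = 13) = 5 (attained at k = 0)
  C[0][2] = min over k of (A[0][0] + B[0][2] = 8 + -3 = 5, A[0][1] + B[1][2] = 4 + 10 = 14, A[0][2] + B[2][2] = 10 + -3 = 7) = 5 (attained at k = 0)
  C[1][0] = min over k of (A[1][0] + B[0][0] = 8 + 1 = 9, A[1][1] + B[1][0] = -2 + -3 = -5, A[1][2] + B[2][0] = 3 + 2 = 5) = -5 (attained at k = 1)
  C[1][1] = min over k of (A[1][0] + B[0][1] = 8 + -3 = 5, A[1][1] + B[1][1] = -2 + 2 = 0, A[1][2] + B[2][1] = 3 + 3 = 6) = 0 (attained at k = 1)
  C[1][2] = min over k of (A[1][0] + B[0][2] = 8 + -3 = 5, A[1][1] + B[1][2] = -2 + 10 = 8, A[1][2] + B[2][2] = 3 + -3 = 0) = 0 (attained at k = 2)
  C[2][0] = min over k of (A[2][0] + B[0][0] = -5 + 1 = -4, A[2][1] + B[1][0] = 1 + -3 = -2, A[2][2] + B[2][0] = -2 + 2 = 0) = -4 (attained at k = 0)
  C[2][1] = min over k of (A[2][0] + B[0][1] = -5 + -3 = -8, A[2][1] + B[1][1] = 1 + 2 = 3, A[2][2] + B[2][1] = -2 + 3 = 1) = -8 (attained at k = 0)
  C[2][2] = min over k of (A[2][0] + B[0][2] = -5 + -3 = -8, A[2][1] + B[1][2] = 1 + 10 = 11, A[2][2] + B[2][2] = -2 + -3 = -5) = -8 (attained at k = 0)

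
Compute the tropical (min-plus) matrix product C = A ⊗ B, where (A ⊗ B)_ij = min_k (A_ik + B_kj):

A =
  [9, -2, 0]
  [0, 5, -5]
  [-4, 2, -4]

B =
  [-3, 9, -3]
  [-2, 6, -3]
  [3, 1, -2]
A ⊗ B =
  [-4, 1, -5]
  [-3, -4, -7]
  [-7, -3, -7]

Apply the min-plus product entry-by-entry:
  C[0][0] = min over k of (A[0][0] + B[0][0] = 9 + -3 = 6, A[0][1] + B[1][0] = -2 + -2 = -4, A[0][2] + B[2][0] = 0 + 3 = 3) = -4 (attained at k = 1)
  C[0][1] = min over k of (A[0][0] + B[0][1] = 9 + 9 = 18, A[0][1] + B[1][1] = -2 + 6 = 4, A[0][2] + B[2][1] = 0 + 1 = 1) = 1 (attained at k = 2)
  C[0][2] = min over k of (A[0][0] + B[0][2] = 9 + -3 = 6, A[0][1] + B[1][2] = -2 + -3 = -5, A[0][2] + B[2][2] = 0 + -2 = -2) = -5 (attained at k = 1)
  C[1][0] = min over k of (A[1][0] + B[0][0] = 0 + -3 = -3, A[1][1] + B[1][0] = 5 + -2 = 3, A[1][2] + B[2][0] = -5 + 3 = -2) = -3 (attained at k = 0)
  C[1][1] = min over k of (A[1][0] + B[0][1] = 0 + 9 = 9, A[1][1] + B[1][1] = 5 + 6 = 11, A[1][2] + B[2][1] = -5 + 1 = -4) = -4 (attained at k = 2)
  C[1][2] = min over k of (A[1][0] + B[0][2] = 0 + -3 = -3, A[1][1] + B[1][2] = 5 + -3 = 2, A[1][2] + B[2][2] = -5 + -2 = -7) = -7 (attained at k = 2)
  C[2][0] = min over k of (A[2][0] + B[0][0] = -4 + -3 = -7, A[2][1] + B[1][0] = 2 + -2 = 0, A[2][2] + B[2][0] = -4 + 3 = -1) = -7 (attained at k = 0)
  C[2][1] = min over k of (A[2][0] + B[0][1] = -4 + 9 = 5, A[2][1] + B[1][1] = 2 + 6 = 8, A[2][2] + B[2][1] = -4 + 1 = -3) = -3 (attained at k = 2)
  C[2][2] = min over k of (A[2][0] + B[0][2] = -4 + -3 = -7, A[2][1] + B[1][2] = 2 + -3 = -1, A[2][2] + B[2][2] = -4 + -2 = -6) = -7 (attained at k = 0)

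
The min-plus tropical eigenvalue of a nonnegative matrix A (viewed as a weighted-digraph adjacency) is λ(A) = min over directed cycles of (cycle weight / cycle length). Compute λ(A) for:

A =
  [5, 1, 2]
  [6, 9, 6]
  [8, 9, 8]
λ(A) = 7/2

Enumerate directed cycles and compute their means (weight / length). Sample:
  cycle 0 → 0: weight = 5, length = 1, mean = 5/1 ≈ 5.000
  cycle 1 → 1: weight = 9, length = 1, mean = 9/1 ≈ 9.000
  cycle 2 → 2: weight = 8, length = 1, mean = 8/1 ≈ 8.000
  cycle 0 → 1 → 0: weight = 7, length = 2, mean = 7/2 ≈ 3.500
  cycle 0 → 2 → 0: weight = 10, length = 2, mean = 10/2 ≈ 5.000
  cycle 1 → 0 → 1: weight = 7, length = 2, mean = 7/2 ≈ 3.500
Minimum mean = 3.500, attained e.g. along the cycle 0 → 1 → 0 with weight 7 and length 2. So λ(A) = 7/2 = 7/2.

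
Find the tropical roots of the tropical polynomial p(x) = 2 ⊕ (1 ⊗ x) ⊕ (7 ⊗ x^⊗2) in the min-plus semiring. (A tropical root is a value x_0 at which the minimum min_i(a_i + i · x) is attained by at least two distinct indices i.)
Roots: {-6, 1}

Each tropical root is a break point of the lower envelope of the lines y = a_i + i · x (there are 3 lines, with slopes 0, 1, ..., 2). Only the lines that attain the minimum somewhere contribute to roots; other lines are dominated. Here the surviving (envelope) indices are i = 2, i = 1, i = 0.
Intersections between consecutive envelope lines give the roots: for adjacent envelope indices i < j the intersection is x = (a_i − a_j) / (j − i). Reading off the sorted break points: {-6, 1}.
Verification: at each break x_0, at least two indices attain the minimum of min_i(a_i + i · x_0).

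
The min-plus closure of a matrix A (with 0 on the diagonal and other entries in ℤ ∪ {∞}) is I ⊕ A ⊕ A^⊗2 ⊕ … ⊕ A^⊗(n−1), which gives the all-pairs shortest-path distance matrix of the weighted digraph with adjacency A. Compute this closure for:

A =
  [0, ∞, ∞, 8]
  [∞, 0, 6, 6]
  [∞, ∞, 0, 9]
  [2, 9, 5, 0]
Closure =
  [0, 17, 13, 8]
  [8, 0, 6, 6]
  [11, 18, 0, 9]
  [2, 9, 5, 0]

This is the Floyd-Warshall all-pairs shortest-path computation. For each intermediate vertex k = 0, 1, …, 3, update dist[i][j] ← min(dist[i][j], dist[i][k] + dist[k][j]). The final matrix gives, for each (i, j), the minimum total weight of any directed path from i to j (possibly empty when i = j).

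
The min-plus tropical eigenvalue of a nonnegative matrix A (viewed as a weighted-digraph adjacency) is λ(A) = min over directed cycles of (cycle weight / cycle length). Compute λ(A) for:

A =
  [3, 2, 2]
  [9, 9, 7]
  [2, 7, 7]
λ(A) = 2

Enumerate directed cycles and compute their means (weight / length). Sample:
  cycle 0 → 0: weight = 3, length = 1, mean = 3/1 ≈ 3.000
  cycle 1 → 1: weight = 9, length = 1, mean = 9/1 ≈ 9.000
  cycle 2 → 2: weight = 7, length = 1, mean = 7/1 ≈ 7.000
  cycle 0 → 1 → 0: weight = 11, length = 2, mean = 11/2 ≈ 5.500
  cycle 0 → 2 → 0: weight = 4, length = 2, mean = 4/2 ≈ 2.000
  cycle 1 → 0 → 1: weight = 11, length = 2, mean = 11/2 ≈ 5.500
Minimum mean = 2.000, attained e.g. along the cycle 0 → 2 → 0 with weight 4 and length 2. So λ(A) = 4/2 = 2.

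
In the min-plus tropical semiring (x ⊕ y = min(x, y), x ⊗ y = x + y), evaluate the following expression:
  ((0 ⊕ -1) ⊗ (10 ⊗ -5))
((0 ⊕ -1) ⊗ (10 ⊗ -5)) = 4

Expand innermost to outermost. Recall ⊕ takes the minimum of its arguments and ⊗ takes their sum. Working out the expression ((0 ⊕ -1) ⊗ (10 ⊗ -5)) gives 4.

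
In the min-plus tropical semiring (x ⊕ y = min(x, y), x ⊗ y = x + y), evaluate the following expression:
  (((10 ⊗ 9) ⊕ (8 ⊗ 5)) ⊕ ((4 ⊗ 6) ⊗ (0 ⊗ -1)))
(((10 ⊗ 9) ⊕ (8 ⊗ 5)) ⊕ ((4 ⊗ 6) ⊗ (0 ⊗ -1))) = 9

Expand innermost to outermost. Recall ⊕ takes the minimum of its arguments and ⊗ takes their sum. Working out the expression (((10 ⊗ 9) ⊕ (8 ⊗ 5)) ⊕ ((4 ⊗ 6) ⊗ (0 ⊗ -1))) gives 9.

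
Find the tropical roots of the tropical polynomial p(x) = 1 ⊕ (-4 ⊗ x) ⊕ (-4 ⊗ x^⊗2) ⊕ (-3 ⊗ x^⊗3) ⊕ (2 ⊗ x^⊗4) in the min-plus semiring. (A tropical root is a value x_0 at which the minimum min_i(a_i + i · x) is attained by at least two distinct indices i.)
Roots: {-5, -1, 0, 5}

Each tropical root is a break point of the lower envelope of the lines y = a_i + i · x (there are 5 lines, with slopes 0, 1, ..., 4). Only the lines that attain the minimum somewhere contribute to roots; other lines are dominated. Here the surviving (envelope) indices are i = 4, i = 3, i = 2, i = 1, i = 0.
Intersections between consecutive envelope lines give the roots: for adjacent envelope indices i < j the intersection is x = (a_i − a_j) / (j − i). Reading off the sorted break points: {-5, -1, 0, 5}.
Verification: at each break x_0, at least two indices attain the minimum of min_i(a_i + i · x_0).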